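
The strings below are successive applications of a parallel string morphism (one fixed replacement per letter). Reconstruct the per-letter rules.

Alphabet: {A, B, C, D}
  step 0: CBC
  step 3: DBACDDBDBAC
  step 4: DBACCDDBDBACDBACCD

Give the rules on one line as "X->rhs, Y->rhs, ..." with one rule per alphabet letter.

  step 3 ⇒ step 4: DBACDDBDBAC ⇒ DB·AC·C·D·DB·DB·AC·DB·AC·C·D
    A ↦ C
    B ↦ AC
    C ↦ D
    D ↦ DB

A->C, B->AC, C->D, D->DB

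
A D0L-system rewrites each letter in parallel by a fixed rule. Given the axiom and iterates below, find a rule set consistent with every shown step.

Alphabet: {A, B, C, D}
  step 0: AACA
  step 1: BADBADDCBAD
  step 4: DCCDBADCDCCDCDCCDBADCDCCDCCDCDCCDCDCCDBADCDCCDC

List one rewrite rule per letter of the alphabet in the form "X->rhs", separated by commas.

A->BAD, B->D, C->DC, D->C

  step 0 ⇒ step 1: AACA ⇒ BAD·BAD·DC·BAD
    A ↦ BAD
    C ↦ DC
    B ↦ D  (constrained at step 1)
    D ↦ C  (constrained at step 1)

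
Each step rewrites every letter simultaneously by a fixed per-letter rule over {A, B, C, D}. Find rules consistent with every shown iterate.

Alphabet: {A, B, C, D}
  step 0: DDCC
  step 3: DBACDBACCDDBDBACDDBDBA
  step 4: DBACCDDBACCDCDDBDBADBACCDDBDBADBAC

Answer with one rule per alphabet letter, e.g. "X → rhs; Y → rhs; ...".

A->C, B->A, C->CD, D->DB

  step 3 ⇒ step 4: DBACDBACCDDBDBACDDBDBA ⇒ DB·A·C·CD·DB·A·C·CD·CD·DB·DB·A·DB·A·C·CD·DB·DB·A·DB·A·C
    A ↦ C
    B ↦ A
    C ↦ CD
    D ↦ DB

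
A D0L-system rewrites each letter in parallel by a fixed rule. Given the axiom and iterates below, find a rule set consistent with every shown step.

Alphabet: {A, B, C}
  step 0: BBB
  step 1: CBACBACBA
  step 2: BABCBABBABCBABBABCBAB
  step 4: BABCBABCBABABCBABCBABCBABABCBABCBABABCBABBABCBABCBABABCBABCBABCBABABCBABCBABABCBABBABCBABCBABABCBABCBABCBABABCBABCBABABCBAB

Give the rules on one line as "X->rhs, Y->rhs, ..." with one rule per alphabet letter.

A->B, B->CBA, C->BAB

  step 1 ⇒ step 2: CBACBACBA ⇒ BAB·CBA·B·BAB·CBA·B·BAB·CBA·B
    A ↦ B
    B ↦ CBA
    C ↦ BAB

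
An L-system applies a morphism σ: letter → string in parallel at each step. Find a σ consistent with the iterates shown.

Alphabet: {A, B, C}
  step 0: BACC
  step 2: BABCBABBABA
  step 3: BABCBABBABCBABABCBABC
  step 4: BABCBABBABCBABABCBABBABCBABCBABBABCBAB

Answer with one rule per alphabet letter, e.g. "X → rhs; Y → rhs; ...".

A->BC, B->BA, C->B

  step 3 ⇒ step 4: BABCBABBABCBABABCBABC ⇒ BA·BC·BA·B·BA·BC·BA·BA·BC·BA·B·BA·BC·BA·BC·BA·B·BA·BC·BA·B
    A ↦ BC
    B ↦ BA
    C ↦ B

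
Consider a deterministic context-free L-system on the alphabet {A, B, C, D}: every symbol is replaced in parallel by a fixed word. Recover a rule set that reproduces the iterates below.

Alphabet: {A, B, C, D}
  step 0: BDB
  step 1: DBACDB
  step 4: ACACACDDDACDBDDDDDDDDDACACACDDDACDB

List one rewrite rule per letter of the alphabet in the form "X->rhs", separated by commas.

A->DD, B->DB, C->D, D->AC

  step 0 ⇒ step 1: BDB ⇒ DB·AC·DB
    B ↦ DB
    D ↦ AC
    A ↦ DD  (constrained at step 1)
    C ↦ D  (constrained at step 1)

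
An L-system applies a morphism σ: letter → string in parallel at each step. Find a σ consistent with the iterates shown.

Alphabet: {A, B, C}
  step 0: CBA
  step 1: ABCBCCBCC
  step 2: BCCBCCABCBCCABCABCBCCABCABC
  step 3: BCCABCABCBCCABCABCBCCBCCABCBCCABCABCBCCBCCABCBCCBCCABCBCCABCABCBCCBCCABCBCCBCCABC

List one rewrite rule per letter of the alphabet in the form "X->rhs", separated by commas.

A->BCC, B->BCC, C->ABC

  step 2 ⇒ step 3: BCCBCCABCBCCABCABCBCCABCABC ⇒ BCC·ABC·ABC·BCC·ABC·ABC·BCC·BCC·ABC·BCC·ABC·ABC·BCC·BCC·ABC·BCC·BCC·ABC·BCC·ABC·ABC·BCC·BCC·ABC·BCC·BCC·ABC
    A ↦ BCC
    B ↦ BCC
    C ↦ ABC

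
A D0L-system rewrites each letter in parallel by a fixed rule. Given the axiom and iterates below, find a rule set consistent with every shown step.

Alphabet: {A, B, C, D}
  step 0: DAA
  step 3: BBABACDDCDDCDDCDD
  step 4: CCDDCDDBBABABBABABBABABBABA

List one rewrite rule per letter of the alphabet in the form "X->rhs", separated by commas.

  step 3 ⇒ step 4: BBABACDDCDDCDDCDD ⇒ C·C·DD·C·DD·B·BA·BA·B·BA·BA·B·BA·BA·B·BA·BA
    A ↦ DD
    B ↦ C
    C ↦ B
    D ↦ BA

A->DD, B->C, C->B, D->BA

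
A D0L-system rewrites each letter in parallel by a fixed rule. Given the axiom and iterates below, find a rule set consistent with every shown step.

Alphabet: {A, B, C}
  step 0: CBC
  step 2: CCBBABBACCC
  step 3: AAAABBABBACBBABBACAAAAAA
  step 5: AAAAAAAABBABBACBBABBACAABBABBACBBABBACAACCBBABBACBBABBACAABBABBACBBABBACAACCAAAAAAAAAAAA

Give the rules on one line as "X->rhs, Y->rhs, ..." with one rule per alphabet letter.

  step 2 ⇒ step 3: CCBBABBACCC ⇒ AA·AA·BBA·BBA·C·BBA·BBA·C·AA·AA·AA
    A ↦ C
    B ↦ BBA
    C ↦ AA

A->C, B->BBA, C->AA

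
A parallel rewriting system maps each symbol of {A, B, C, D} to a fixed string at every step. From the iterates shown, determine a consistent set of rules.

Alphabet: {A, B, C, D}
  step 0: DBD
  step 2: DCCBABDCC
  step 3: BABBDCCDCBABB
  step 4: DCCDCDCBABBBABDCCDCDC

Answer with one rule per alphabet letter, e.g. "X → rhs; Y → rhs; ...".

A->C, B->DC, C->B, D->BA

  step 3 ⇒ step 4: BABBDCCDCBABB ⇒ DC·C·DC·DC·BA·B·B·BA·B·DC·C·DC·DC
    A ↦ C
    B ↦ DC
    C ↦ B
    D ↦ BA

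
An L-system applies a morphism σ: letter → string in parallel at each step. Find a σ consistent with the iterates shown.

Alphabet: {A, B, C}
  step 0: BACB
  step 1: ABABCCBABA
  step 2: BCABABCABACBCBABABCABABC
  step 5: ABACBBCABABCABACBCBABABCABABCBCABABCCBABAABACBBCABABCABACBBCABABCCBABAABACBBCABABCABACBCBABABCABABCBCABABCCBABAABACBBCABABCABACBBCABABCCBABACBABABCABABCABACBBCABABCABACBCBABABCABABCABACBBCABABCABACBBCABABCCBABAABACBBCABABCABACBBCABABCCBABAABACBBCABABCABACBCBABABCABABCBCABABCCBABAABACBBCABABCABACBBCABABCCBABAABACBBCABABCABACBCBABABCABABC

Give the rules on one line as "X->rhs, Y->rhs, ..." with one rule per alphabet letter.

  step 1 ⇒ step 2: ABABCCBABA ⇒ BC·ABA·BC·ABA·CB·CB·ABA·BC·ABA·BC
    A ↦ BC
    B ↦ ABA
    C ↦ CB

A->BC, B->ABA, C->CB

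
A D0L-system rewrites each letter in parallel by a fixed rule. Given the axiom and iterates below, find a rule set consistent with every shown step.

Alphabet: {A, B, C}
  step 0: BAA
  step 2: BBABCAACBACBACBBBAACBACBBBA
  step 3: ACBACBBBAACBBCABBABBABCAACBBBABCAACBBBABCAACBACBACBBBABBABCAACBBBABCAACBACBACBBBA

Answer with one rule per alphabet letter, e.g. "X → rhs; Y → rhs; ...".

  step 2 ⇒ step 3: BBABCAACBACBACBBBAACBACBBBA ⇒ ACB·ACB·BBA·ACB·BCA·BBA·BBA·BCA·ACB·BBA·BCA·ACB·BBA·BCA·ACB·ACB·ACB·BBA·BBA·BCA·ACB·BBA·BCA·ACB·ACB·ACB·BBA
    A ↦ BBA
    B ↦ ACB
    C ↦ BCA

A->BBA, B->ACB, C->BCA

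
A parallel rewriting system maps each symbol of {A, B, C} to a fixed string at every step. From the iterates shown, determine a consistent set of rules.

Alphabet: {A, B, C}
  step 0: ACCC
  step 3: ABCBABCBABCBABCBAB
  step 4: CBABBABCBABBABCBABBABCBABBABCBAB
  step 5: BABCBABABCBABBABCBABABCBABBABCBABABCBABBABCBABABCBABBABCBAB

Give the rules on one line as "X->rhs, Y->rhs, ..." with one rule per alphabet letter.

A->CB, B->AB, C->B

  step 4 ⇒ step 5: CBABBABCBABBABCBABBABCBABBABCBAB ⇒ B·AB·CB·AB·AB·CB·AB·B·AB·CB·AB·AB·CB·AB·B·AB·CB·AB·AB·CB·AB·B·AB·CB·AB·AB·CB·AB·B·AB·CB·AB
    A ↦ CB
    B ↦ AB
    C ↦ B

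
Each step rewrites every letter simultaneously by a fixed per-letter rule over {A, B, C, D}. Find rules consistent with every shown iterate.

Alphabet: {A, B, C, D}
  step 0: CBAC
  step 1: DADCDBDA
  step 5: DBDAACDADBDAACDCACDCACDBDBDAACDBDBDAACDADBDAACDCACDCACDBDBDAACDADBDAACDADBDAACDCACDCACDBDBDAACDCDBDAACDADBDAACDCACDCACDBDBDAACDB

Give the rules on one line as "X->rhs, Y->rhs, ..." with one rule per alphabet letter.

  step 0 ⇒ step 1: CBAC ⇒ DA·DC·DB·DA
    A ↦ DB
    B ↦ DC
    C ↦ DA
    D ↦ AC  (constrained at step 1)

A->DB, B->DC, C->DA, D->AC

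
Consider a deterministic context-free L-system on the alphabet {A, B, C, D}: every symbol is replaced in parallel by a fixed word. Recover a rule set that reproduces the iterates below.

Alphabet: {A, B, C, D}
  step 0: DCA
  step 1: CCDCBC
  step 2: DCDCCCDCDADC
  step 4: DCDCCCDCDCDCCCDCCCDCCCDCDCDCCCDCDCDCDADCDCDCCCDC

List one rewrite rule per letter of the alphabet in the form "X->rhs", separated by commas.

  step 1 ⇒ step 2: CCDCBC ⇒ DC·DC·CC·DC·DA·DC
    B ↦ DA
    C ↦ DC
    D ↦ CC
  step 0 ⇒ step 1: DCA ⇒ CC·DC·BC
    A ↦ BC

A->BC, B->DA, C->DC, D->CC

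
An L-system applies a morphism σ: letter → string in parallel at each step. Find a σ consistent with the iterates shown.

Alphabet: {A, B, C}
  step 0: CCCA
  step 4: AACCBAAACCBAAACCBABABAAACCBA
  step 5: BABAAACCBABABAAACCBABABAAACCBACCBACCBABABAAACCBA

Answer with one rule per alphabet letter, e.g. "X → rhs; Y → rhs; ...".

  step 4 ⇒ step 5: AACCBAAACCBAAACCBABABAAACCBA ⇒ BA·BA·A·A·CC·BA·BA·BA·A·A·CC·BA·BA·BA·A·A·CC·BA·CC·BA·CC·BA·BA·BA·A·A·CC·BA
    A ↦ BA
    B ↦ CC
    C ↦ A

A->BA, B->CC, C->A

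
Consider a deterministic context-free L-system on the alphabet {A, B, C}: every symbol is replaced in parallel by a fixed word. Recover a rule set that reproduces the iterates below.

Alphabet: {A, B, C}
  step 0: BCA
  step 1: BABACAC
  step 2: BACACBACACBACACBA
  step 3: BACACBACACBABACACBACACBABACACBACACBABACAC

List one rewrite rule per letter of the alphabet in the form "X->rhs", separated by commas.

  step 2 ⇒ step 3: BACACBACACBACACBA ⇒ BA·CAC·BA·CAC·BA·BA·CAC·BA·CAC·BA·BA·CAC·BA·CAC·BA·BA·CAC
    A ↦ CAC
    B ↦ BA
    C ↦ BA

A->CAC, B->BA, C->BA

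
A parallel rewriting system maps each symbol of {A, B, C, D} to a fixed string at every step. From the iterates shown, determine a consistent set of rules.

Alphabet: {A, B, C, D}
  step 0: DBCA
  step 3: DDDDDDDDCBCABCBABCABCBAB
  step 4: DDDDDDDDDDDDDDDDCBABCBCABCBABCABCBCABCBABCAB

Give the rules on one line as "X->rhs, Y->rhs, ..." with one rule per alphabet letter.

  step 3 ⇒ step 4: DDDDDDDDCBCABCBABCABCBAB ⇒ DD·DD·DD·DD·DD·DD·DD·DD·CB·AB·CB·C·AB·CB·AB·C·AB·CB·C·AB·CB·AB·C·AB
    A ↦ C
    B ↦ AB
    C ↦ CB
    D ↦ DD

A->C, B->AB, C->CB, D->DD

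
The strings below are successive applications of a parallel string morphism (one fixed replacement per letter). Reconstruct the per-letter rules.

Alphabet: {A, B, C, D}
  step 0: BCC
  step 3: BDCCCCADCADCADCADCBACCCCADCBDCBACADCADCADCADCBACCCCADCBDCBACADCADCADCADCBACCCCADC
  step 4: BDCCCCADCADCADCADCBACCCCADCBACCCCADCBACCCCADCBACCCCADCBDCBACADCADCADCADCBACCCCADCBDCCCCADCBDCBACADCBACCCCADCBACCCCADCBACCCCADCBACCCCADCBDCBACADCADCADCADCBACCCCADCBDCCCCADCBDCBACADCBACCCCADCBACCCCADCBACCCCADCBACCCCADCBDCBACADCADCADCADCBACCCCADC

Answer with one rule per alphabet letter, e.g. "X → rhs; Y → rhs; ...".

A->BAC, B->BDC, C->ADC, D->CCC

  step 3 ⇒ step 4: BDCCCCADCADCADCADCBACCCCADCBDCBACADCADCADCADCBACCCCADCBDCBACADCADCADCADCBACCCCADC ⇒ BDC·CCC·ADC·ADC·ADC·ADC·BAC·CCC·ADC·BAC·CCC·ADC·BAC·CCC·ADC·BAC·CCC·ADC·BDC·BAC·ADC·ADC·ADC·ADC·BAC·CCC·ADC·BDC·CCC·ADC·BDC·BAC·ADC·BAC·CCC·ADC·BAC·CCC·ADC·BAC·CCC·ADC·BAC·CCC·ADC·BDC·BAC·ADC·ADC·ADC·ADC·BAC·CCC·ADC·BDC·CCC·ADC·BDC·BAC·ADC·BAC·CCC·ADC·BAC·CCC·ADC·BAC·CCC·ADC·BAC·CCC·ADC·BDC·BAC·ADC·ADC·ADC·ADC·BAC·CCC·ADC
    A ↦ BAC
    B ↦ BDC
    C ↦ ADC
    D ↦ CCC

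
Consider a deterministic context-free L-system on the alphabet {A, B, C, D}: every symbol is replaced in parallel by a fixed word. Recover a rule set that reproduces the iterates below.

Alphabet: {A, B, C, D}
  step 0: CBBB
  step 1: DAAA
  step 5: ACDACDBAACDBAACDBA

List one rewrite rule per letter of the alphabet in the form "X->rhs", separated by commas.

A->AC, B->A, C->D, D->B

  step 0 ⇒ step 1: CBBB ⇒ D·A·A·A
    B ↦ A
    C ↦ D
    A ↦ AC  (constrained at step 1)
    D ↦ B  (constrained at step 1)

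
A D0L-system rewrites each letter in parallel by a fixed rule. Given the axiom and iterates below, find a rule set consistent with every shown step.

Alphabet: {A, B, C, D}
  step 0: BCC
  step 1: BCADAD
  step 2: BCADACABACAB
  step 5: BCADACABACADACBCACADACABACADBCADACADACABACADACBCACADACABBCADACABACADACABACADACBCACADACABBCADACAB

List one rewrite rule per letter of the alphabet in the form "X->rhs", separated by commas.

A->AC, B->BC, C->AD, D->AB

  step 1 ⇒ step 2: BCADAD ⇒ BC·AD·AC·AB·AC·AB
    A ↦ AC
    B ↦ BC
    C ↦ AD
    D ↦ AB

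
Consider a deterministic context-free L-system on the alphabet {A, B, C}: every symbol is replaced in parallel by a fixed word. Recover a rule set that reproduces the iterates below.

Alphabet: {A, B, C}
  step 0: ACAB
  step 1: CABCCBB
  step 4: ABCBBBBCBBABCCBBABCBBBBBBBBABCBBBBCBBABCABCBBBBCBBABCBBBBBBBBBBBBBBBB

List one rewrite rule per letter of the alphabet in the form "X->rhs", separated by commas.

  step 0 ⇒ step 1: ACAB ⇒ C·ABC·C·BB
    A ↦ C
    B ↦ BB
    C ↦ ABC

A->C, B->BB, C->ABC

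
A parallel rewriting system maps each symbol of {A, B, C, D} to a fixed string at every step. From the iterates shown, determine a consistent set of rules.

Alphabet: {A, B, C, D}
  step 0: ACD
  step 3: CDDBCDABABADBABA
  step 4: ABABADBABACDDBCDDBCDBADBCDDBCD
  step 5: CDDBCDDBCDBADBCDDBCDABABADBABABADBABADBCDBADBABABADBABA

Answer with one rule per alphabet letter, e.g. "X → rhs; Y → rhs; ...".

  step 4 ⇒ step 5: ABABADBABACDDBCDDBCDBADBCDDBCD ⇒ CD·DB·CD·DB·CD·BA·DB·CD·DB·CD·A·BA·BA·DB·A·BA·BA·DB·A·BA·DB·CD·BA·DB·A·BA·BA·DB·A·BA
    A ↦ CD
    B ↦ DB
    C ↦ A
    D ↦ BA

A->CD, B->DB, C->A, D->BA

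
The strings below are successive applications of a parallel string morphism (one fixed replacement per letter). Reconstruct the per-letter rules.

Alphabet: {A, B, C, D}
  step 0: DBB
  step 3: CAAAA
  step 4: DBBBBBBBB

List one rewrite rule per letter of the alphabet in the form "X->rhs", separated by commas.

A->BB, B->A, C->D, D->C

  step 3 ⇒ step 4: CAAAA ⇒ D·BB·BB·BB·BB
    A ↦ BB
    C ↦ D
    B ↦ A  (constrained at step 0)
    D ↦ C  (constrained at step 0)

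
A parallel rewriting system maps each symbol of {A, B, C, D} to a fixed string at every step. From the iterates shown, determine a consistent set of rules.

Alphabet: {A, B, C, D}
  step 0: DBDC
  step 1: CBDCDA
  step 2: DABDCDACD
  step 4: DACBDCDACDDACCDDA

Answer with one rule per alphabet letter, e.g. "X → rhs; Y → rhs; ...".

A->D, B->BD, C->DA, D->C

  step 1 ⇒ step 2: CBDCDA ⇒ DA·BD·C·DA·C·D
    A ↦ D
    B ↦ BD
    C ↦ DA
    D ↦ C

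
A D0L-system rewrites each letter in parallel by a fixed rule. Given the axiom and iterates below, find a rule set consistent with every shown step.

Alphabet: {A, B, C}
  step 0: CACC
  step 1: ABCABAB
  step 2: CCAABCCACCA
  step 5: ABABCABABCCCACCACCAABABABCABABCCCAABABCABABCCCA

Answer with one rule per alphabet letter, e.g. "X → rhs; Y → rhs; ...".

  step 1 ⇒ step 2: ABCABAB ⇒ C·CA·AB·C·CA·C·CA
    A ↦ C
    B ↦ CA
    C ↦ AB

A->C, B->CA, C->AB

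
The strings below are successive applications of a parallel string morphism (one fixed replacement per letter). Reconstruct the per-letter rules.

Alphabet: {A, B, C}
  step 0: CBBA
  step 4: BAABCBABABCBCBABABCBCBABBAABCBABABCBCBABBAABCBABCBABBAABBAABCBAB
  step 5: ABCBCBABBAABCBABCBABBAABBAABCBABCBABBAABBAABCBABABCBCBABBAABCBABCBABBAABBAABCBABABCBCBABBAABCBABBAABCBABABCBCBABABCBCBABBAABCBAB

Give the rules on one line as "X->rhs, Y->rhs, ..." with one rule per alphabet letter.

  step 4 ⇒ step 5: BAABCBABABCBCBABABCBCBABBAABCBABABCBCBABBAABCBABCBABBAABBAABCBAB ⇒ AB·CB·CB·AB·BA·AB·CB·AB·CB·AB·BA·AB·BA·AB·CB·AB·CB·AB·BA·AB·BA·AB·CB·AB·AB·CB·CB·AB·BA·AB·CB·AB·CB·AB·BA·AB·BA·AB·CB·AB·AB·CB·CB·AB·BA·AB·CB·AB·BA·AB·CB·AB·AB·CB·CB·AB·AB·CB·CB·AB·BA·AB·CB·AB
    A ↦ CB
    B ↦ AB
    C ↦ BA

A->CB, B->AB, C->BA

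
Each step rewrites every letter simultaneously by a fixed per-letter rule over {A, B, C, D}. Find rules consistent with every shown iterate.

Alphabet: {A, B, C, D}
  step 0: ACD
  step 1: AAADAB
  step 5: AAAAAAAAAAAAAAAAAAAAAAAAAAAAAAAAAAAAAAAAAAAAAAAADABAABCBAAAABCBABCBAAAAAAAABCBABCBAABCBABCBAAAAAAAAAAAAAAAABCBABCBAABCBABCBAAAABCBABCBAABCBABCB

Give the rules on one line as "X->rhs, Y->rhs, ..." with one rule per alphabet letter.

  step 0 ⇒ step 1: ACD ⇒ AA·A·DAB
    A ↦ AA
    C ↦ A
    D ↦ DAB
    B ↦ BCB  (constrained at step 1)

A->AA, B->BCB, C->A, D->DAB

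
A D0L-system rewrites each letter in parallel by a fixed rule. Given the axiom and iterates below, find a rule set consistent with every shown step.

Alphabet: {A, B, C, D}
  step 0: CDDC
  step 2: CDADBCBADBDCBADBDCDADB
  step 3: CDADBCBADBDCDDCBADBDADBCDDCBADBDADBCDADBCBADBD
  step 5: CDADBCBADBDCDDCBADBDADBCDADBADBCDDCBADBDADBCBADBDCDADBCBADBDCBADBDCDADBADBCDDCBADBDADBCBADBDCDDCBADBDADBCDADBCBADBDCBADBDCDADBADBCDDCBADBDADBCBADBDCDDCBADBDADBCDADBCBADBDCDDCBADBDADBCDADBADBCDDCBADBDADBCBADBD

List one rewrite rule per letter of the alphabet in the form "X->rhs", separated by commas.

  step 2 ⇒ step 3: CDADBCBADBDCBADBDCDADB ⇒ CD·ADB·CB·ADB·D·CD·D·CB·ADB·D·ADB·CD·D·CB·ADB·D·ADB·CD·ADB·CB·ADB·D
    A ↦ CB
    B ↦ D
    C ↦ CD
    D ↦ ADB

A->CB, B->D, C->CD, D->ADB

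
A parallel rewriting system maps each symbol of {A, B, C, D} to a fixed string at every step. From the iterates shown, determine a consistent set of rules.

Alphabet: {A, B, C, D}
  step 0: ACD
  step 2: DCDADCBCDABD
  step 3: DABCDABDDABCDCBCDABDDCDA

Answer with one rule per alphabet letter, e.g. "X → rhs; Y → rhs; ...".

  step 2 ⇒ step 3: DCDADCBCDABD ⇒ DA·BC·DA·BD·DA·BC·DC·BC·DA·BD·DC·DA
    A ↦ BD
    B ↦ DC
    C ↦ BC
    D ↦ DA

A->BD, B->DC, C->BC, D->DA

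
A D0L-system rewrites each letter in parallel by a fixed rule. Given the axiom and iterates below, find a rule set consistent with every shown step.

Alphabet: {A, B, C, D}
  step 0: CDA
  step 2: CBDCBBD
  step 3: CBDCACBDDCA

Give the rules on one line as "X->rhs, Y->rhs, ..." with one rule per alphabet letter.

A->B, B->D, C->CB, D->CA

  step 2 ⇒ step 3: CBDCBBD ⇒ CB·D·CA·CB·D·D·CA
    B ↦ D
    C ↦ CB
    D ↦ CA
    A ↦ B  (constrained at step 0)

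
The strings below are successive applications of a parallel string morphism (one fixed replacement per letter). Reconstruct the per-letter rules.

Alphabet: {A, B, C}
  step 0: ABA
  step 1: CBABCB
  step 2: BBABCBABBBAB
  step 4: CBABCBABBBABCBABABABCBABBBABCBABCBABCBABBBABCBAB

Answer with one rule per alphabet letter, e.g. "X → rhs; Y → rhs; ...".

A->CB, B->AB, C->BB

  step 1 ⇒ step 2: CBABCB ⇒ BB·AB·CB·AB·BB·AB
    A ↦ CB
    B ↦ AB
    C ↦ BB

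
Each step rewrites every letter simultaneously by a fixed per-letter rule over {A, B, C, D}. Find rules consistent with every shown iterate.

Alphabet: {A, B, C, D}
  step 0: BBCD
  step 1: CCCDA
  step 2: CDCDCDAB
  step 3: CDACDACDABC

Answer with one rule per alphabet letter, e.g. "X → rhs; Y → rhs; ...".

A->B, B->C, C->CD, D->A

  step 2 ⇒ step 3: CDCDCDAB ⇒ CD·A·CD·A·CD·A·B·C
    A ↦ B
    B ↦ C
    C ↦ CD
    D ↦ A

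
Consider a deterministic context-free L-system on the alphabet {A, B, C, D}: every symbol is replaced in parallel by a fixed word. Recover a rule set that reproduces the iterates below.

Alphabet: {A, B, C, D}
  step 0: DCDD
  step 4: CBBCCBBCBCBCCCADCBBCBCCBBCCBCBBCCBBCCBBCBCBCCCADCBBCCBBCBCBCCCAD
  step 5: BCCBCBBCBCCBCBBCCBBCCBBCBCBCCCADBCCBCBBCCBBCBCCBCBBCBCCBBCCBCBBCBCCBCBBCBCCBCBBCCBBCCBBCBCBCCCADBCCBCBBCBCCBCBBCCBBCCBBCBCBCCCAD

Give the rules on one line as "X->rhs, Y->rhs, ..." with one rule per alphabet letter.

A->CC, B->CB, C->BC, D->AD

  step 4 ⇒ step 5: CBBCCBBCBCBCCCADCBBCBCCBBCCBCBBCCBBCCBBCBCBCCCADCBBCCBBCBCBCCCAD ⇒ BC·CB·CB·BC·BC·CB·CB·BC·CB·BC·CB·BC·BC·BC·CC·AD·BC·CB·CB·BC·CB·BC·BC·CB·CB·BC·BC·CB·BC·CB·CB·BC·BC·CB·CB·BC·BC·CB·CB·BC·CB·BC·CB·BC·BC·BC·CC·AD·BC·CB·CB·BC·BC·CB·CB·BC·CB·BC·CB·BC·BC·BC·CC·AD
    A ↦ CC
    B ↦ CB
    C ↦ BC
    D ↦ AD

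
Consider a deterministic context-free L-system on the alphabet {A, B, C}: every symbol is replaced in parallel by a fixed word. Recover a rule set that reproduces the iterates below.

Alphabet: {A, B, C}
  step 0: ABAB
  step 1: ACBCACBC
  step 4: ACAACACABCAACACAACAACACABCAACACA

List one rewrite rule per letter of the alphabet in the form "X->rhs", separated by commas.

  step 0 ⇒ step 1: ABAB ⇒ AC·BC·AC·BC
    A ↦ AC
    B ↦ BC
    C ↦ A  (constrained at step 1)

A->AC, B->BC, C->A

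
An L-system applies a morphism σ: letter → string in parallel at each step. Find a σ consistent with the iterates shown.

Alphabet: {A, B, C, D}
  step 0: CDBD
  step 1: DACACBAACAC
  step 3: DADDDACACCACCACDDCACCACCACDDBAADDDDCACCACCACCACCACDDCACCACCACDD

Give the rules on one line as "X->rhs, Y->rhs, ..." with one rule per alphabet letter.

A->DD, B->BAA, C->DA, D->CAC

  step 0 ⇒ step 1: CDBD ⇒ DA·CAC·BAA·CAC
    B ↦ BAA
    C ↦ DA
    D ↦ CAC
    A ↦ DD  (constrained at step 1)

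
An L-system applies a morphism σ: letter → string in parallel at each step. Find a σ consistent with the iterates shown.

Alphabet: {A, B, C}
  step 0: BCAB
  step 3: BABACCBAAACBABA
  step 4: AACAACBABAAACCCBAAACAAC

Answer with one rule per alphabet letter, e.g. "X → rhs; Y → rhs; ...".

  step 3 ⇒ step 4: BABACCBAAACBABA ⇒ AA·C·AA·C·BA·BA·AA·C·C·C·BA·AA·C·AA·C
    A ↦ C
    B ↦ AA
    C ↦ BA

A->C, B->AA, C->BA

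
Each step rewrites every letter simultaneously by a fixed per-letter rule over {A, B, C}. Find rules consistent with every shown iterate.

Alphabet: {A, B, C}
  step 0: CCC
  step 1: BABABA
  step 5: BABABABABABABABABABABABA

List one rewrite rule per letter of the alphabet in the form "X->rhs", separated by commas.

A->C, B->C, C->BA

  step 0 ⇒ step 1: CCC ⇒ BA·BA·BA
    C ↦ BA
    A ↦ C  (constrained at step 1)
    B ↦ C  (constrained at step 1)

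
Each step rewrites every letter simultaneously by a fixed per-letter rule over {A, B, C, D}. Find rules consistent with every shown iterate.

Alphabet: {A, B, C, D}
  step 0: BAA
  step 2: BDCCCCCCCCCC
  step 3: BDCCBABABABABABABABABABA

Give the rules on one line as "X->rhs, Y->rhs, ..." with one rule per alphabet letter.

  step 2 ⇒ step 3: BDCCCCCCCCCC ⇒ BD·CC·BA·BA·BA·BA·BA·BA·BA·BA·BA·BA
    B ↦ BD
    C ↦ BA
    D ↦ CC
    A ↦ DD  (constrained at step 0)

A->DD, B->BD, C->BA, D->CC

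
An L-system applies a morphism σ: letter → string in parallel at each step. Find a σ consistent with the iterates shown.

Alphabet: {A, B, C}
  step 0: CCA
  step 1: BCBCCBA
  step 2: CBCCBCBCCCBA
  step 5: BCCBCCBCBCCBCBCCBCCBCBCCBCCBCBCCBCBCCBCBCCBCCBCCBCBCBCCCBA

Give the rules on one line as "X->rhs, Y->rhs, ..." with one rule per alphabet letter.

A->CBA, B->C, C->BC

  step 1 ⇒ step 2: BCBCCBA ⇒ C·BC·C·BC·BC·C·CBA
    A ↦ CBA
    B ↦ C
    C ↦ BC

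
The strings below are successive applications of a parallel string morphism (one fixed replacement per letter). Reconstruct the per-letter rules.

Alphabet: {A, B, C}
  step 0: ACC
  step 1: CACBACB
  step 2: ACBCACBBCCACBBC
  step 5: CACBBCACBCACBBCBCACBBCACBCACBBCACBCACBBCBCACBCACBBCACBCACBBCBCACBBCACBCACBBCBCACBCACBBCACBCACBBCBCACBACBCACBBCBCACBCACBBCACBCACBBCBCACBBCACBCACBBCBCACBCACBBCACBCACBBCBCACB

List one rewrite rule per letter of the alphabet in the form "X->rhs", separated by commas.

A->C, B->BC, C->ACB

  step 1 ⇒ step 2: CACBACB ⇒ ACB·C·ACB·BC·C·ACB·BC
    A ↦ C
    B ↦ BC
    C ↦ ACB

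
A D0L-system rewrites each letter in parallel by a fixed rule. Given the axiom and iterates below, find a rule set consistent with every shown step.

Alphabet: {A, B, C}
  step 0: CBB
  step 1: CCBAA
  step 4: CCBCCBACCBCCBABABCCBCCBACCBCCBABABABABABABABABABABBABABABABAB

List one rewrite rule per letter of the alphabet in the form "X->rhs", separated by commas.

A->BAB, B->A, C->CCB

  step 0 ⇒ step 1: CBB ⇒ CCB·A·A
    B ↦ A
    C ↦ CCB
    A ↦ BAB  (constrained at step 1)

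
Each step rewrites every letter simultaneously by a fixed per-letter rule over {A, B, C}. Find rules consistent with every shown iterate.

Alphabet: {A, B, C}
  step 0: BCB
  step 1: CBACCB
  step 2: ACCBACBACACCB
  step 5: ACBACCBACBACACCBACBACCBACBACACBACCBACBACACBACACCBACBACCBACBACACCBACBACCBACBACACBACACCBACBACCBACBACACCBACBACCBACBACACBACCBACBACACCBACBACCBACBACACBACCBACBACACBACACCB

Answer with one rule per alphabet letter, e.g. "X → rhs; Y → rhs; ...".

A->ACB, B->CB, C->AC

  step 1 ⇒ step 2: CBACCB ⇒ AC·CB·ACB·AC·AC·CB
    A ↦ ACB
    B ↦ CB
    C ↦ AC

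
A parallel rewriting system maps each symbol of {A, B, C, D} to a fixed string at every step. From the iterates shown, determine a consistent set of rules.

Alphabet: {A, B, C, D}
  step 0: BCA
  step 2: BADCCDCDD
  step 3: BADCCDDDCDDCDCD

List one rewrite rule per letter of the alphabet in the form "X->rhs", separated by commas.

A->DC, B->BA, C->D, D->CD

  step 2 ⇒ step 3: BADCCDCDD ⇒ BA·DC·CD·D·D·CD·D·CD·CD
    A ↦ DC
    B ↦ BA
    C ↦ D
    D ↦ CD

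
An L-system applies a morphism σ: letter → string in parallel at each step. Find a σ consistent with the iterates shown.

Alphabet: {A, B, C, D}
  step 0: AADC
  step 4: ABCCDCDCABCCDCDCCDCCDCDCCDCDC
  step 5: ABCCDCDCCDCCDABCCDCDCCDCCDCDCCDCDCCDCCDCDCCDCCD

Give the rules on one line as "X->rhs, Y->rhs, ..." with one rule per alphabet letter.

  step 4 ⇒ step 5: ABCCDCDCABCCDCDCCDCCDCDCCDCDC ⇒ AB·C·CD·CD·C·CD·C·CD·AB·C·CD·CD·C·CD·C·CD·CD·C·CD·CD·C·CD·C·CD·CD·C·CD·C·CD
    A ↦ AB
    B ↦ C
    C ↦ CD
    D ↦ C

A->AB, B->C, C->CD, D->C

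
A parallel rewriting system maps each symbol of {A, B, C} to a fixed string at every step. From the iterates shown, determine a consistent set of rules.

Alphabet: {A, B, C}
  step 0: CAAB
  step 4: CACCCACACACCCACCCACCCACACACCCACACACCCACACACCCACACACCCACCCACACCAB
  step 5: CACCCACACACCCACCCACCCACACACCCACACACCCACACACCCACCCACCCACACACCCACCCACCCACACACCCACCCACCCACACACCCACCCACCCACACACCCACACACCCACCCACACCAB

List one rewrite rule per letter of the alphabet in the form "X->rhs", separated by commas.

  step 4 ⇒ step 5: CACCCACACACCCACCCACCCACACACCCACACACCCACACACCCACACACCCACCCACACCAB ⇒ CA·CC·CA·CA·CA·CC·CA·CC·CA·CC·CA·CA·CA·CC·CA·CA·CA·CC·CA·CA·CA·CC·CA·CC·CA·CC·CA·CA·CA·CC·CA·CC·CA·CC·CA·CA·CA·CC·CA·CC·CA·CC·CA·CA·CA·CC·CA·CC·CA·CC·CA·CA·CA·CC·CA·CA·CA·CC·CA·CC·CA·CA·CC·AB
    A ↦ CC
    B ↦ AB
    C ↦ CA

A->CC, B->AB, C->CA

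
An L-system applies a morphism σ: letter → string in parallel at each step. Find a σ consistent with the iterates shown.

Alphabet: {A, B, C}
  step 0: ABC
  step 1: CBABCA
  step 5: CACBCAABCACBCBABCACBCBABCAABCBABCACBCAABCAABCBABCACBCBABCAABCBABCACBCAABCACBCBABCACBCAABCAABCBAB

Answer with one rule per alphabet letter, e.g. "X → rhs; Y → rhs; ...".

A->CB, B->AB, C->CA

  step 0 ⇒ step 1: ABC ⇒ CB·AB·CA
    A ↦ CB
    B ↦ AB
    C ↦ CA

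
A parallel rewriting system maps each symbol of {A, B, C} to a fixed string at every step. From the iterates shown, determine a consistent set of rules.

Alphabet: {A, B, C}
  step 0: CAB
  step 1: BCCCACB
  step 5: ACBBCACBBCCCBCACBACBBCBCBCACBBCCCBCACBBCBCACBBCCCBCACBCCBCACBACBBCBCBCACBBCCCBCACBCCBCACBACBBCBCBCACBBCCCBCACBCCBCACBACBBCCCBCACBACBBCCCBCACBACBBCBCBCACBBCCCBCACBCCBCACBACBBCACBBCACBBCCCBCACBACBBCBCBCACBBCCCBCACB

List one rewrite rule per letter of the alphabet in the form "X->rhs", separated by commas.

A->CC, B->ACB, C->BC

  step 0 ⇒ step 1: CAB ⇒ BC·CC·ACB
    A ↦ CC
    B ↦ ACB
    C ↦ BC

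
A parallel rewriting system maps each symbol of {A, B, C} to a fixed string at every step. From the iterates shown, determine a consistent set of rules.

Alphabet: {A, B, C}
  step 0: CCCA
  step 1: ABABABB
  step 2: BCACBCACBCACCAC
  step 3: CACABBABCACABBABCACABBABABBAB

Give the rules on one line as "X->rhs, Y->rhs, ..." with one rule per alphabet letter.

  step 2 ⇒ step 3: BCACBCACBCACCAC ⇒ CAC·AB·B·AB·CAC·AB·B·AB·CAC·AB·B·AB·AB·B·AB
    A ↦ B
    B ↦ CAC
    C ↦ AB

A->B, B->CAC, C->AB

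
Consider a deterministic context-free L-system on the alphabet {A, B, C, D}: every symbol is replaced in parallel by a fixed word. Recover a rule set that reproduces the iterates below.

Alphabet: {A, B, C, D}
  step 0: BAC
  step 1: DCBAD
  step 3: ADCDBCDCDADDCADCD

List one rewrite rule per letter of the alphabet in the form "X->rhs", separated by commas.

  step 0 ⇒ step 1: BAC ⇒ DC·B·AD
    A ↦ B
    B ↦ DC
    C ↦ AD
    D ↦ CD  (constrained at step 1)

A->B, B->DC, C->AD, D->CD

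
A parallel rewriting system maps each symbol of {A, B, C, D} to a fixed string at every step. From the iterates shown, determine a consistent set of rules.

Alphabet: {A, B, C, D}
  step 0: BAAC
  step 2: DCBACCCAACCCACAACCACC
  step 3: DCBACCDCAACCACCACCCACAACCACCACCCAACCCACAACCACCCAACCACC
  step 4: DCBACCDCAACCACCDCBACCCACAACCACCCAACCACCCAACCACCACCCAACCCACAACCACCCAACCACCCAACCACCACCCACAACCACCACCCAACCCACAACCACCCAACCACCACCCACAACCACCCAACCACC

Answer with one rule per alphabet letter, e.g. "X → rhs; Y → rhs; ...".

A->CA, B->D, C->ACC, D->DCB

  step 3 ⇒ step 4: DCBACCDCAACCACCACCCACAACCACCACCCAACCCACAACCACCCAACCACC ⇒ DCB·ACC·D·CA·ACC·ACC·DCB·ACC·CA·CA·ACC·ACC·CA·ACC·ACC·CA·ACC·ACC·ACC·CA·ACC·CA·CA·ACC·ACC·CA·ACC·ACC·CA·ACC·ACC·ACC·CA·CA·ACC·ACC·ACC·CA·ACC·CA·CA·ACC·ACC·CA·ACC·ACC·ACC·CA·CA·ACC·ACC·CA·ACC·ACC
    A ↦ CA
    B ↦ D
    C ↦ ACC
    D ↦ DCB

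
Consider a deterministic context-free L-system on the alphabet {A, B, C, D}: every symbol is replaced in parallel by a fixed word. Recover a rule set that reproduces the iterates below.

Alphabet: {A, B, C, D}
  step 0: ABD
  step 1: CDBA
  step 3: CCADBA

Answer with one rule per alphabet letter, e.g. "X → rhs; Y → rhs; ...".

  step 0 ⇒ step 1: ABD ⇒ C·DB·A
    A ↦ C
    B ↦ DB
    D ↦ A
    C ↦ A  (constrained at step 1)

A->C, B->DB, C->A, D->A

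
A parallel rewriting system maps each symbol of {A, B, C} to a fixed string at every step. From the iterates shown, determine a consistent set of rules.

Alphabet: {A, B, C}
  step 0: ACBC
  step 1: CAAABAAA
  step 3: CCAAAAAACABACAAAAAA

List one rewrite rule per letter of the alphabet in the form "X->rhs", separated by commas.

A->C, B->ABA, C->AA

  step 0 ⇒ step 1: ACBC ⇒ C·AA·ABA·AA
    A ↦ C
    B ↦ ABA
    C ↦ AA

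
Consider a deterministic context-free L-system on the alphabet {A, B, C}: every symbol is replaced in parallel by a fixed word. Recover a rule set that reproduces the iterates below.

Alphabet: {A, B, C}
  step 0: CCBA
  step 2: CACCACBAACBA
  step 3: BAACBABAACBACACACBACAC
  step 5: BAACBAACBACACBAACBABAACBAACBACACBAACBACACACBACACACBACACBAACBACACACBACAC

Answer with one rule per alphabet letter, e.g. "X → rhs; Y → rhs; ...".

  step 2 ⇒ step 3: CACCACBAACBA ⇒ BA·AC·BA·BA·AC·BA·C·AC·AC·BA·C·AC
    A ↦ AC
    B ↦ C
    C ↦ BA

A->AC, B->C, C->BA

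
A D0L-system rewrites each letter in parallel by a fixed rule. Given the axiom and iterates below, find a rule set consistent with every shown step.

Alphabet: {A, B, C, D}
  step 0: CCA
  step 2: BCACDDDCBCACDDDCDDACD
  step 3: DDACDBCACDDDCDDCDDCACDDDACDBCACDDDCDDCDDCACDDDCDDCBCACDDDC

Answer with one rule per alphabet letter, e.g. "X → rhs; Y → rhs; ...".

A->BC, B->DD, C->ACD, D->DDC

  step 2 ⇒ step 3: BCACDDDCBCACDDDCDDACD ⇒ DD·ACD·BC·ACD·DDC·DDC·DDC·ACD·DD·ACD·BC·ACD·DDC·DDC·DDC·ACD·DDC·DDC·BC·ACD·DDC
    A ↦ BC
    B ↦ DD
    C ↦ ACD
    D ↦ DDC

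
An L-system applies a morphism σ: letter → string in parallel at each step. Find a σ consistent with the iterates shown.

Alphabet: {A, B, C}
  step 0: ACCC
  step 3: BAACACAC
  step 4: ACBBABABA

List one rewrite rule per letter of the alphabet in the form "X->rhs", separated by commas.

A->B, B->AC, C->A

  step 3 ⇒ step 4: BAACACAC ⇒ AC·B·B·A·B·A·B·A
    A ↦ B
    B ↦ AC
    C ↦ A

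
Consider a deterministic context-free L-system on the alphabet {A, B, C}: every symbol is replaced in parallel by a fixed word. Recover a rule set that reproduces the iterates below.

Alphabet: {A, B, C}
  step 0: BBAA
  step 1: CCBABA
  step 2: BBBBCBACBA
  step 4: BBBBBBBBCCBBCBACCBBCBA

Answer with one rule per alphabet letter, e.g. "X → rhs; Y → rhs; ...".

A->BA, B->C, C->BB

  step 1 ⇒ step 2: CCBABA ⇒ BB·BB·C·BA·C·BA
    A ↦ BA
    B ↦ C
    C ↦ BB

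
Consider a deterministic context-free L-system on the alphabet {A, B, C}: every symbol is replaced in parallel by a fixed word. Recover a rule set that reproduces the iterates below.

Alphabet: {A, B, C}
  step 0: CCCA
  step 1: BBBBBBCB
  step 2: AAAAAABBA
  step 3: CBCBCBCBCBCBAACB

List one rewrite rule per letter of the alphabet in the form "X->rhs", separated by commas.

A->CB, B->A, C->BB

  step 2 ⇒ step 3: AAAAAABBA ⇒ CB·CB·CB·CB·CB·CB·A·A·CB
    A ↦ CB
    B ↦ A
  step 0 ⇒ step 1: CCCA ⇒ BB·BB·BB·CB
    C ↦ BB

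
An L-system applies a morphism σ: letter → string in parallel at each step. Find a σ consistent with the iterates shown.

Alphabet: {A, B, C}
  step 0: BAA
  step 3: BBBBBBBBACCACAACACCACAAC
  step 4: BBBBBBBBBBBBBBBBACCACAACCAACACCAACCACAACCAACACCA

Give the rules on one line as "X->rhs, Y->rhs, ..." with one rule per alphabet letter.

  step 3 ⇒ step 4: BBBBBBBBACCACAACACCACAAC ⇒ BB·BB·BB·BB·BB·BB·BB·BB·AC·CA·CA·AC·CA·AC·AC·CA·AC·CA·CA·AC·CA·AC·AC·CA
    A ↦ AC
    B ↦ BB
    C ↦ CA

A->AC, B->BB, C->CA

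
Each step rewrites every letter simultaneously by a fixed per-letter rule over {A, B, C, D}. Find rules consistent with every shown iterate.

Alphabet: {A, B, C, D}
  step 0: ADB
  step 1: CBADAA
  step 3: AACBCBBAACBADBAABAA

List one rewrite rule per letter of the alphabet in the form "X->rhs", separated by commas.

A->CB, B->AA, C->B, D->AD

  step 0 ⇒ step 1: ADB ⇒ CB·AD·AA
    A ↦ CB
    B ↦ AA
    D ↦ AD
    C ↦ B  (constrained at step 1)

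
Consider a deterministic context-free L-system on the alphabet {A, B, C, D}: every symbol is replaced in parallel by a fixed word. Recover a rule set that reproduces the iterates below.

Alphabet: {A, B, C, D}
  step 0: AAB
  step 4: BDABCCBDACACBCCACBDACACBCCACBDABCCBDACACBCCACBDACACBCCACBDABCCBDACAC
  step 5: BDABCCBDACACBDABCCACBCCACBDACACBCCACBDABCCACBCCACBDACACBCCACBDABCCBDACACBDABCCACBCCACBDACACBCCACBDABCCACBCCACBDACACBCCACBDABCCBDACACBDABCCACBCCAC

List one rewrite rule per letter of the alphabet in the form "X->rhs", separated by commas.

  step 4 ⇒ step 5: BDABCCBDACACBCCACBDACACBCCACBDABCCBDACACBCCACBDACACBCCACBDABCCBDACAC ⇒ BD·A·BCC·BD·AC·AC·BD·A·BCC·AC·BCC·AC·BD·AC·AC·BCC·AC·BD·A·BCC·AC·BCC·AC·BD·AC·AC·BCC·AC·BD·A·BCC·BD·AC·AC·BD·A·BCC·AC·BCC·AC·BD·AC·AC·BCC·AC·BD·A·BCC·AC·BCC·AC·BD·AC·AC·BCC·AC·BD·A·BCC·BD·AC·AC·BD·A·BCC·AC·BCC·AC
    A ↦ BCC
    B ↦ BD
    C ↦ AC
    D ↦ A

A->BCC, B->BD, C->AC, D->A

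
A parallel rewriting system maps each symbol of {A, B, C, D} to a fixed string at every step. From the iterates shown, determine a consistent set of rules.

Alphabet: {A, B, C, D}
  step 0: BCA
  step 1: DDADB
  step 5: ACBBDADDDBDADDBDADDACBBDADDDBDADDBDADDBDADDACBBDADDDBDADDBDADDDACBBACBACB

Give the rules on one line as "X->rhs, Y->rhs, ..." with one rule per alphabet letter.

  step 0 ⇒ step 1: BCA ⇒ D·DAD·B
    A ↦ B
    B ↦ D
    C ↦ DAD
    D ↦ ACB  (constrained at step 1)

A->B, B->D, C->DAD, D->ACB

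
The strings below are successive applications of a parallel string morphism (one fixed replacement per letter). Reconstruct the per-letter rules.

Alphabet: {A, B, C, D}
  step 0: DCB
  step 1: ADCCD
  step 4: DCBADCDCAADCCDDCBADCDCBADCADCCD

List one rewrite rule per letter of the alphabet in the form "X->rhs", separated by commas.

A->DCB, B->CD, C->DC, D->A

  step 0 ⇒ step 1: DCB ⇒ A·DC·CD
    B ↦ CD
    C ↦ DC
    D ↦ A
    A ↦ DCB  (constrained at step 1)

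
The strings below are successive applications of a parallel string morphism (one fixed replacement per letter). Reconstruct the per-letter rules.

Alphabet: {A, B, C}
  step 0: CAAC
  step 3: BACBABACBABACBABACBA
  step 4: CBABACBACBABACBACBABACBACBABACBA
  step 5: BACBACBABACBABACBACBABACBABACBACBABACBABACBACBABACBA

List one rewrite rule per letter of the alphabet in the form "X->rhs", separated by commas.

  step 4 ⇒ step 5: CBABACBACBABACBACBABACBACBABACBA ⇒ BA·C·BA·C·BA·BA·C·BA·BA·C·BA·C·BA·BA·C·BA·BA·C·BA·C·BA·BA·C·BA·BA·C·BA·C·BA·BA·C·BA
    A ↦ BA
    B ↦ C
    C ↦ BA

A->BA, B->C, C->BA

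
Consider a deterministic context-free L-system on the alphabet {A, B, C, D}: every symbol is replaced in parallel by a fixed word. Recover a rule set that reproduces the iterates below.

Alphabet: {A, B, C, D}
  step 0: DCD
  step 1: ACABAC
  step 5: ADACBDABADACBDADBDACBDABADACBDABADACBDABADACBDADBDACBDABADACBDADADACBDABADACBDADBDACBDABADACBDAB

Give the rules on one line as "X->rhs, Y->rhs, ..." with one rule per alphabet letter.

  step 0 ⇒ step 1: DCD ⇒ AC·AB·AC
    C ↦ AB
    D ↦ AC
    A ↦ BD  (constrained at step 1)
    B ↦ AD  (constrained at step 1)

A->BD, B->AD, C->AB, D->AC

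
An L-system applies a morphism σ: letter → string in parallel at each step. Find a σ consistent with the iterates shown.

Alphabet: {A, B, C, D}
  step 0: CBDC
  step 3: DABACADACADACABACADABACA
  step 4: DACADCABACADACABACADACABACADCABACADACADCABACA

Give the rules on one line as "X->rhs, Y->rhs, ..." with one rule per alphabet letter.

A->CA, B->D, C->BA, D->DA

  step 3 ⇒ step 4: DABACADACADACABACADABACA ⇒ DA·CA·D·CA·BA·CA·DA·CA·BA·CA·DA·CA·BA·CA·D·CA·BA·CA·DA·CA·D·CA·BA·CA
    A ↦ CA
    B ↦ D
    C ↦ BA
    D ↦ DA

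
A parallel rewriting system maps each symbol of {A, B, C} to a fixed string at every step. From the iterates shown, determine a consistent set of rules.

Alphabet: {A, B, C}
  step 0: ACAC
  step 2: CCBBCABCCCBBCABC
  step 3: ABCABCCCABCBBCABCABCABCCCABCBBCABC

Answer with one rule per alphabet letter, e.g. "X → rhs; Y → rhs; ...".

A->BB, B->C, C->ABC

  step 2 ⇒ step 3: CCBBCABCCCBBCABC ⇒ ABC·ABC·C·C·ABC·BB·C·ABC·ABC·ABC·C·C·ABC·BB·C·ABC
    A ↦ BB
    B ↦ C
    C ↦ ABC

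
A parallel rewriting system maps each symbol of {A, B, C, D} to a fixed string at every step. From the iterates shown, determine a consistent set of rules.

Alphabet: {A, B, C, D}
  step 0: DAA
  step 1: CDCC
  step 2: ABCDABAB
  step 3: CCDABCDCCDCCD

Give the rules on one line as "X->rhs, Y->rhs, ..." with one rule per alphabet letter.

A->C, B->CD, C->AB, D->CD

  step 2 ⇒ step 3: ABCDABAB ⇒ C·CD·AB·CD·C·CD·C·CD
    A ↦ C
    B ↦ CD
    C ↦ AB
    D ↦ CD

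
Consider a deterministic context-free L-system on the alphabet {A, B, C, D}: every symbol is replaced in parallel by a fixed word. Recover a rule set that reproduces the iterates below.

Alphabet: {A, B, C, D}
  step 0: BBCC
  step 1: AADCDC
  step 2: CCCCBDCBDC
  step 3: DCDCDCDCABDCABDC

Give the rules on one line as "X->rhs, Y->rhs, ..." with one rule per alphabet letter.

A->CC, B->A, C->DC, D->B

  step 2 ⇒ step 3: CCCCBDCBDC ⇒ DC·DC·DC·DC·A·B·DC·A·B·DC
    B ↦ A
    C ↦ DC
    D ↦ B
  step 1 ⇒ step 2: AADCDC ⇒ CC·CC·B·DC·B·DC
    A ↦ CC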